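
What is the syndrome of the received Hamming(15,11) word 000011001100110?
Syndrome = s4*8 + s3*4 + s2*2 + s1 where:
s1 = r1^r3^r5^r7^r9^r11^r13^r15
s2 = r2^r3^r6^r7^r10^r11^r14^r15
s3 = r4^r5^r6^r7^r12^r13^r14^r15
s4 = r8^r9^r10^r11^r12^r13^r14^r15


s1=1, s2=1, s3=0, s4=0

Syndrome = 3 (error at position 3)


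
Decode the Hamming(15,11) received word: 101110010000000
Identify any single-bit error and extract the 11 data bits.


Syndrome = 11: error at position 11

Data: 11000010000 (corrected bit 11)


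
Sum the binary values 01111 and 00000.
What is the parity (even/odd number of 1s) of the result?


01111 = 15
00000 = 0
Sum = 15 = 1111
1s count = 4

even parity (4 ones in 1111)


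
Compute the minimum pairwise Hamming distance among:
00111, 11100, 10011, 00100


Comparing all pairs, minimum distance: 2
Can detect 1 errors, correct 0 errors

2


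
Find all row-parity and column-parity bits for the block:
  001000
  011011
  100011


Row parities: 101
Column parities: 110000

Row P: 101, Col P: 110000, Corner: 0


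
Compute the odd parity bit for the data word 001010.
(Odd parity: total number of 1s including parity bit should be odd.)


Number of 1s in data: 2
Parity bit: 1

1


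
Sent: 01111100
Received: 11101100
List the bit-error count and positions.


XOR: 10010000

2 error(s) at position(s): 0, 3


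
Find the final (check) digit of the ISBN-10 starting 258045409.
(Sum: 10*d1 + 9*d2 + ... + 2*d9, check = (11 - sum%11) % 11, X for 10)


Weighted sum: 212
212 mod 11 = 3

Check digit: 8


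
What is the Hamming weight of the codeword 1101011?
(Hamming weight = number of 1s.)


Counting 1s in 1101011

5


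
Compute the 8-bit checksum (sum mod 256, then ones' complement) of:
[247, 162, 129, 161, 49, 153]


Sum = 901 mod 256 = 133
Complement = 122

122


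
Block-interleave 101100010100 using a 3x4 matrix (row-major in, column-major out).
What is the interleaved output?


Matrix:
  1011
  0001
  0100
Read columns: 100001100110

100001100110


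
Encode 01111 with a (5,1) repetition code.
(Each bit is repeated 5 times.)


Each bit -> 5 copies

0000011111111111111111111


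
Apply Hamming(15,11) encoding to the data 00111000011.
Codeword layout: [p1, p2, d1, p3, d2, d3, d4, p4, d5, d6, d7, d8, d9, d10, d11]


Parity bits: p1=1, p2=0, p3=0, p4=1

100001111000011


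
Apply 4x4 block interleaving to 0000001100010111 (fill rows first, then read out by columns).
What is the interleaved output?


Matrix:
  0000
  0011
  0001
  0111
Read columns: 0000000101010111

0000000101010111


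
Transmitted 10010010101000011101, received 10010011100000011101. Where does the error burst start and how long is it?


XOR: 00000001001000000000

Burst at position 7, length 4


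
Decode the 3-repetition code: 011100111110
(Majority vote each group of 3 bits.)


Groups: 011, 100, 111, 110
Majority votes: 1011

1011


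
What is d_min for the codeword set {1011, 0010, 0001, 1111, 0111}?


Comparing all pairs, minimum distance: 1
Can detect 0 errors, correct 0 errors

1


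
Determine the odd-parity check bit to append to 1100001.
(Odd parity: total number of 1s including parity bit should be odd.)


Number of 1s in data: 3
Parity bit: 0

0


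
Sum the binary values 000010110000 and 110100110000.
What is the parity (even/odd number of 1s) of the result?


000010110000 = 176
110100110000 = 3376
Sum = 3552 = 110111100000
1s count = 6

even parity (6 ones in 110111100000)


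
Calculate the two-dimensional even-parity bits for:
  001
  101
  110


Row parities: 100
Column parities: 010

Row P: 100, Col P: 010, Corner: 1


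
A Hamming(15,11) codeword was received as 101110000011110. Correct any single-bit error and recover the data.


Syndrome = 7: error at position 7

Data: 11010011110 (corrected bit 7)


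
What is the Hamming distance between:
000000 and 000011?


XOR: 000011
Count of 1s: 2

2


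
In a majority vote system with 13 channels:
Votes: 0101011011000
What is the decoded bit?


Ones: 6 out of 13
Threshold: 7

0 (6/13 voted 1)


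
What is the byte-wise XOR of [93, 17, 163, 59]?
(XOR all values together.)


XOR chain: 93 ^ 17 ^ 163 ^ 59 = 212

212


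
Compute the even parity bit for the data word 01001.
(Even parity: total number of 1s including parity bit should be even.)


Number of 1s in data: 2
Parity bit: 0

0


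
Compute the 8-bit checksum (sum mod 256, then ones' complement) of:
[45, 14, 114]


Sum = 173 mod 256 = 173
Complement = 82

82


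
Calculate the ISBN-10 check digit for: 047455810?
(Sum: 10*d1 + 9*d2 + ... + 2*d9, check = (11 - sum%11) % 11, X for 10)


Weighted sum: 210
210 mod 11 = 1

Check digit: X


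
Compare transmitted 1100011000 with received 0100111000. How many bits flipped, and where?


XOR: 1000100000

2 error(s) at position(s): 0, 4


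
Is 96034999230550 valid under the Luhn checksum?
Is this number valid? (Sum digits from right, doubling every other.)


Luhn sum = 66
66 mod 10 = 6

Invalid (Luhn sum mod 10 = 6)


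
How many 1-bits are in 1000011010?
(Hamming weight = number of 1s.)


Counting 1s in 1000011010

4


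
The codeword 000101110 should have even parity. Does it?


Number of 1s: 4

Yes, parity is correct (4 ones)


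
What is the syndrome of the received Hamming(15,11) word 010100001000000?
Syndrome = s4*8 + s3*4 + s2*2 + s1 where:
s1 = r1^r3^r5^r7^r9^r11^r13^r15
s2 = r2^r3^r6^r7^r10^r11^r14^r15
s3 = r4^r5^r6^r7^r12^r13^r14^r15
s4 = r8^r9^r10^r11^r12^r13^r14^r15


s1=1, s2=1, s3=1, s4=1

Syndrome = 15 (error at position 15)


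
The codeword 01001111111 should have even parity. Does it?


Number of 1s: 8

Yes, parity is correct (8 ones)


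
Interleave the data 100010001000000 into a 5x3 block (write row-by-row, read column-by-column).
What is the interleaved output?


Matrix:
  100
  010
  001
  000
  000
Read columns: 100000100000100

100000100000100


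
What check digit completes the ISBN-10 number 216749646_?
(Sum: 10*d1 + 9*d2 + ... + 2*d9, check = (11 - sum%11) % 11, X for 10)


Weighted sum: 243
243 mod 11 = 1

Check digit: X


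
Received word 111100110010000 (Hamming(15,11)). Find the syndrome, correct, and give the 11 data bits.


Syndrome = 0: no error detected

Data: 10010010000 (no errors)


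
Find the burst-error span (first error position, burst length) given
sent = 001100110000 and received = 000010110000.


XOR: 001110000000

Burst at position 2, length 3


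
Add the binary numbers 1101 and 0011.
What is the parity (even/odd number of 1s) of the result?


1101 = 13
0011 = 3
Sum = 16 = 10000
1s count = 1

odd parity (1 ones in 10000)


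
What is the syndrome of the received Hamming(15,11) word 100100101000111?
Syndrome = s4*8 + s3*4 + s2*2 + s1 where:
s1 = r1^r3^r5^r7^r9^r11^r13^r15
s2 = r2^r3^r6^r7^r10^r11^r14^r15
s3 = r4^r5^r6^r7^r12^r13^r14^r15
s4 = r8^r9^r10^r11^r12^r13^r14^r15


s1=1, s2=1, s3=1, s4=0

Syndrome = 7 (error at position 7)


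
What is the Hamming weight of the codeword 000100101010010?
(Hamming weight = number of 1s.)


Counting 1s in 000100101010010

5


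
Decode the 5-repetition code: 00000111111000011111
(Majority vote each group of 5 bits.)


Groups: 00000, 11111, 10000, 11111
Majority votes: 0101

0101


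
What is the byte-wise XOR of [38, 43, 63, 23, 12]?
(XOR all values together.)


XOR chain: 38 ^ 43 ^ 63 ^ 23 ^ 12 = 41

41


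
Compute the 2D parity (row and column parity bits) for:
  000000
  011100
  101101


Row parities: 010
Column parities: 110001

Row P: 010, Col P: 110001, Corner: 1


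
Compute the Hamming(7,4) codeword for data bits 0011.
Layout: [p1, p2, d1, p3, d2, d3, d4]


Parity bits: p1=1, p2=0, p3=0

1000011


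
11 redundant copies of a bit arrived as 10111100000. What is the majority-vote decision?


Ones: 5 out of 11
Threshold: 6

0 (5/11 voted 1)


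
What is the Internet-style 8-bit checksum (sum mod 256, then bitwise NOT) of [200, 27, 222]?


Sum = 449 mod 256 = 193
Complement = 62

62


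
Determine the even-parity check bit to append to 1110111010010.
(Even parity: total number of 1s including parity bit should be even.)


Number of 1s in data: 8
Parity bit: 0

0


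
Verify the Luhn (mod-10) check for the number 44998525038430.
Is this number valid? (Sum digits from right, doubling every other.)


Luhn sum = 71
71 mod 10 = 1

Invalid (Luhn sum mod 10 = 1)


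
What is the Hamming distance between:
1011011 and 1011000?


XOR: 0000011
Count of 1s: 2

2


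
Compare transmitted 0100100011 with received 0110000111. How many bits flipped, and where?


XOR: 0010100100

3 error(s) at position(s): 2, 4, 7


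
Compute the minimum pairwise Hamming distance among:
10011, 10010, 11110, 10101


Comparing all pairs, minimum distance: 1
Can detect 0 errors, correct 0 errors

1


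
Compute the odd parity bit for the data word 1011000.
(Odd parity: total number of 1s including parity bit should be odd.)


Number of 1s in data: 3
Parity bit: 0

0


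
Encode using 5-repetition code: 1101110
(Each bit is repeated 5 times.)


Each bit -> 5 copies

11111111110000011111111111111100000


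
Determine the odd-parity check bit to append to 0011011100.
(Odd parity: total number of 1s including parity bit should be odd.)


Number of 1s in data: 5
Parity bit: 0

0


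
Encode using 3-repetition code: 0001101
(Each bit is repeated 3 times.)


Each bit -> 3 copies

000000000111111000111


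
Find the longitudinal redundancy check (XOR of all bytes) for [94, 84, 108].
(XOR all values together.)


XOR chain: 94 ^ 84 ^ 108 = 102

102


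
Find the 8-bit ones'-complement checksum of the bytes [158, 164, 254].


Sum = 576 mod 256 = 64
Complement = 191

191


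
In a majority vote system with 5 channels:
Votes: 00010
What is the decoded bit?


Ones: 1 out of 5
Threshold: 3

0 (1/5 voted 1)


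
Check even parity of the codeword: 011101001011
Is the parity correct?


Number of 1s: 7

No, parity error (7 ones)


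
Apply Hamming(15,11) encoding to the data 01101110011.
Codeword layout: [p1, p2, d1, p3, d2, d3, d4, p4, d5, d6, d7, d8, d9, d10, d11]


Parity bits: p1=0, p2=1, p3=0, p4=1

010011011110011


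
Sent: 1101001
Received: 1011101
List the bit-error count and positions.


XOR: 0110100

3 error(s) at position(s): 1, 2, 4


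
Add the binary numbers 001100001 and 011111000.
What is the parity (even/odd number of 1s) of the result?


001100001 = 97
011111000 = 248
Sum = 345 = 101011001
1s count = 5

odd parity (5 ones in 101011001)


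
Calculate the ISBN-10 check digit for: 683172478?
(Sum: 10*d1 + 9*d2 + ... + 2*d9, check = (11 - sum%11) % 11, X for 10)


Weighted sum: 268
268 mod 11 = 4

Check digit: 7


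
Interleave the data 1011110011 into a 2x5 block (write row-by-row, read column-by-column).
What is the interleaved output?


Matrix:
  10111
  10011
Read columns: 1100101111

1100101111


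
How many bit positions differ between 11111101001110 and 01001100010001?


XOR: 10110001011111
Count of 1s: 9

9


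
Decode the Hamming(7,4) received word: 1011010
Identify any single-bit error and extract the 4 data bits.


Syndrome = 0: no error detected

Data: 1010 (no errors)


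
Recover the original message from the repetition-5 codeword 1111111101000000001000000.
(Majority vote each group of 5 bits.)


Groups: 11111, 11101, 00000, 00010, 00000
Majority votes: 11000

11000


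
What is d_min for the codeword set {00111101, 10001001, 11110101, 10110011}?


Comparing all pairs, minimum distance: 3
Can detect 2 errors, correct 1 errors

3


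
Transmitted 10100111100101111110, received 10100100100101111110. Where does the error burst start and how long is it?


XOR: 00000011000000000000

Burst at position 6, length 2


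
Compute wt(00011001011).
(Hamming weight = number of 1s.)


Counting 1s in 00011001011

5


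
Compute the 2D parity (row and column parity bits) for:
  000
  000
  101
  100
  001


Row parities: 00011
Column parities: 000

Row P: 00011, Col P: 000, Corner: 0


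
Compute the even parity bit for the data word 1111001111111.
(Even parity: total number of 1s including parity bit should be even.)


Number of 1s in data: 11
Parity bit: 1

1


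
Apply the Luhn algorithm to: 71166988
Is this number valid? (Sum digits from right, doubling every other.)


Luhn sum = 41
41 mod 10 = 1

Invalid (Luhn sum mod 10 = 1)


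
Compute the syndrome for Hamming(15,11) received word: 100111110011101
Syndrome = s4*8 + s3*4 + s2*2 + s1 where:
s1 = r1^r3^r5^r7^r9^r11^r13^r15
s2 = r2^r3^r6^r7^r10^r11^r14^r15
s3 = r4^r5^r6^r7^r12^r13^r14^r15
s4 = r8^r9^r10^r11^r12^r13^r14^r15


s1=0, s2=0, s3=1, s4=1

Syndrome = 12 (error at position 12)


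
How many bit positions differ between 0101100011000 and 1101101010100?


XOR: 1000001001100
Count of 1s: 4

4


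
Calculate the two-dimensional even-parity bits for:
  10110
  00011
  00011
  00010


Row parities: 1001
Column parities: 10100

Row P: 1001, Col P: 10100, Corner: 0


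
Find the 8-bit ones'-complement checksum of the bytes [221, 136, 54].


Sum = 411 mod 256 = 155
Complement = 100

100


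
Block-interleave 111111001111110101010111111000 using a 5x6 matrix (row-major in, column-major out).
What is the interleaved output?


Matrix:
  111111
  001111
  110101
  010111
  111000
Read columns: 101011011111001111101101011110

101011011111001111101101011110


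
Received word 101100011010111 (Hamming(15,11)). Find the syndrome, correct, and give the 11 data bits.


Syndrome = 0: no error detected

Data: 10001010111 (no errors)


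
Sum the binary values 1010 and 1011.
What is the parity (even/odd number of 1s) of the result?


1010 = 10
1011 = 11
Sum = 21 = 10101
1s count = 3

odd parity (3 ones in 10101)


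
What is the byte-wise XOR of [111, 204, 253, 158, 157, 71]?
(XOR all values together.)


XOR chain: 111 ^ 204 ^ 253 ^ 158 ^ 157 ^ 71 = 26

26


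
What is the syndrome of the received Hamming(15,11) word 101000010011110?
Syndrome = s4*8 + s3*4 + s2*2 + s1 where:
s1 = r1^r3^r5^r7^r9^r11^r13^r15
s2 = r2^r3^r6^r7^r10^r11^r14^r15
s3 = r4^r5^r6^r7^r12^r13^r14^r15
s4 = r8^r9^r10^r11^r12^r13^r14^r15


s1=0, s2=1, s3=1, s4=1

Syndrome = 14 (error at position 14)


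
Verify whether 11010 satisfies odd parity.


Number of 1s: 3

Yes, parity is correct (3 ones)


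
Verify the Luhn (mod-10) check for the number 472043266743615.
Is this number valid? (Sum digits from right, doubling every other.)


Luhn sum = 60
60 mod 10 = 0

Valid (Luhn sum mod 10 = 0)


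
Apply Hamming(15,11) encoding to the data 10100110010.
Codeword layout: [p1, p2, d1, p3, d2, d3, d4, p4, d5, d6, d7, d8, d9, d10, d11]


Parity bits: p1=0, p2=1, p3=0, p4=1

011001010110010


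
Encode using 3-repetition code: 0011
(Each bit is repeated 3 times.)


Each bit -> 3 copies

000000111111


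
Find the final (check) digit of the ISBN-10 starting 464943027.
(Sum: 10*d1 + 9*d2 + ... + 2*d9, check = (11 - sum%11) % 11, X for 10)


Weighted sum: 248
248 mod 11 = 6

Check digit: 5


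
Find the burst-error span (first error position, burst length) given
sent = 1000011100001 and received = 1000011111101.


XOR: 0000000011100

Burst at position 8, length 3


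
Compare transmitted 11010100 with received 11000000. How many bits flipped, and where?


XOR: 00010100

2 error(s) at position(s): 3, 5


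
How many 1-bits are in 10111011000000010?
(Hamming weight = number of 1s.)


Counting 1s in 10111011000000010

7


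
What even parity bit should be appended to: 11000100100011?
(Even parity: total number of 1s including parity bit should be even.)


Number of 1s in data: 6
Parity bit: 0

0


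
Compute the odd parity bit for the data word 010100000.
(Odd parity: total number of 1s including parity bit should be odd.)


Number of 1s in data: 2
Parity bit: 1

1


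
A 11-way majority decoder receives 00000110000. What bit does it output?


Ones: 2 out of 11
Threshold: 6

0 (2/11 voted 1)


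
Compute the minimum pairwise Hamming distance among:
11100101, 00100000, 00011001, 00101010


Comparing all pairs, minimum distance: 2
Can detect 1 errors, correct 0 errors

2


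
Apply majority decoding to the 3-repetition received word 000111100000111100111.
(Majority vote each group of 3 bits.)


Groups: 000, 111, 100, 000, 111, 100, 111
Majority votes: 0100101

0100101


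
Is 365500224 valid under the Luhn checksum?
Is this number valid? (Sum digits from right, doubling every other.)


Luhn sum = 22
22 mod 10 = 2

Invalid (Luhn sum mod 10 = 2)


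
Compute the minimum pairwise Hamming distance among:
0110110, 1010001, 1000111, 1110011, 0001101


Comparing all pairs, minimum distance: 2
Can detect 1 errors, correct 0 errors

2


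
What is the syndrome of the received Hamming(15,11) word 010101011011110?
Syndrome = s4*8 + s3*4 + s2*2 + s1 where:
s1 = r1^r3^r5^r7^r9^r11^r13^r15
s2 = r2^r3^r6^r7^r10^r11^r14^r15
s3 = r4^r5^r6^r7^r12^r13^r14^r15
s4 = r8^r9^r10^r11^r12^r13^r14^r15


s1=1, s2=0, s3=1, s4=0

Syndrome = 5 (error at position 5)


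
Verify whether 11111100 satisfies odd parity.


Number of 1s: 6

No, parity error (6 ones)


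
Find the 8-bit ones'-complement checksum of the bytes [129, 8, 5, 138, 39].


Sum = 319 mod 256 = 63
Complement = 192

192


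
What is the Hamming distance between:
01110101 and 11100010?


XOR: 10010111
Count of 1s: 5

5


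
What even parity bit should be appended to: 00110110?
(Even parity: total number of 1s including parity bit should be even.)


Number of 1s in data: 4
Parity bit: 0

0


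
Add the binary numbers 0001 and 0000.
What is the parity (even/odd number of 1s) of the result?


0001 = 1
0000 = 0
Sum = 1 = 1
1s count = 1

odd parity (1 ones in 1)


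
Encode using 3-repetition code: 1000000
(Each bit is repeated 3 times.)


Each bit -> 3 copies

111000000000000000000


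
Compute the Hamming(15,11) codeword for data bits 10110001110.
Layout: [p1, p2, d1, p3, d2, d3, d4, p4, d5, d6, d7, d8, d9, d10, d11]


Parity bits: p1=1, p2=0, p3=1, p4=1

101101110001110


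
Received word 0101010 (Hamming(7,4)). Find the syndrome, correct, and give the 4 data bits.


Syndrome = 0: no error detected

Data: 0010 (no errors)


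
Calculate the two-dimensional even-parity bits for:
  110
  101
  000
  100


Row parities: 0001
Column parities: 111

Row P: 0001, Col P: 111, Corner: 1


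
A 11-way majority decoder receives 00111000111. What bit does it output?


Ones: 6 out of 11
Threshold: 6

1 (6/11 voted 1)


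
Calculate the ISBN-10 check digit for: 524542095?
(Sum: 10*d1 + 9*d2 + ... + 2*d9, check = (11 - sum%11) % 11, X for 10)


Weighted sum: 206
206 mod 11 = 8

Check digit: 3


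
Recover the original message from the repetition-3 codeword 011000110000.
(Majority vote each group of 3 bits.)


Groups: 011, 000, 110, 000
Majority votes: 1010

1010


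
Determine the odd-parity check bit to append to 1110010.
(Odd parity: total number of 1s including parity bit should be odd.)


Number of 1s in data: 4
Parity bit: 1

1


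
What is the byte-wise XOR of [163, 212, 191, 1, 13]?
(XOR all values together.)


XOR chain: 163 ^ 212 ^ 191 ^ 1 ^ 13 = 196

196


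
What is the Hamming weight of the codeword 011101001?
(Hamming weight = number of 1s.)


Counting 1s in 011101001

5


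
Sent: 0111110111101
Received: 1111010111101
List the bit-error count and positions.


XOR: 1000100000000

2 error(s) at position(s): 0, 4


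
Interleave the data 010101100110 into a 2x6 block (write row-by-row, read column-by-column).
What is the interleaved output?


Matrix:
  010101
  100110
Read columns: 011000110110

011000110110


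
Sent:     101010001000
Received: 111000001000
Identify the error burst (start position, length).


XOR: 010010000000

Burst at position 1, length 4


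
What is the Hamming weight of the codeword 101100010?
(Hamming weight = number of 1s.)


Counting 1s in 101100010

4


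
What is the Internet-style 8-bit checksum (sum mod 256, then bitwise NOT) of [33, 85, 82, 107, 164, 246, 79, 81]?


Sum = 877 mod 256 = 109
Complement = 146

146


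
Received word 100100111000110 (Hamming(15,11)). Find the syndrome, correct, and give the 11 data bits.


Syndrome = 0: no error detected

Data: 00011000110 (no errors)


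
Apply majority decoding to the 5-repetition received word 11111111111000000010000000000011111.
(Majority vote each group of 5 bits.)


Groups: 11111, 11111, 10000, 00010, 00000, 00000, 11111
Majority votes: 1100001

1100001


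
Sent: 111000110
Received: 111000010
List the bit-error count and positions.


XOR: 000000100

1 error(s) at position(s): 6


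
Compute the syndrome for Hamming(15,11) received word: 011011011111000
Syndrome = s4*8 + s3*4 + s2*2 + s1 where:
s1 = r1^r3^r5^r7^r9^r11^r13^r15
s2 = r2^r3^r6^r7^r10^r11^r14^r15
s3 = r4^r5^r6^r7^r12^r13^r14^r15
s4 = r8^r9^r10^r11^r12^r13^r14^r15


s1=0, s2=1, s3=1, s4=1

Syndrome = 14 (error at position 14)


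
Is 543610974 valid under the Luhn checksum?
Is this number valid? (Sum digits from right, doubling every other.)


Luhn sum = 38
38 mod 10 = 8

Invalid (Luhn sum mod 10 = 8)


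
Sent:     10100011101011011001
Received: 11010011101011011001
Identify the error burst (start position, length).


XOR: 01110000000000000000

Burst at position 1, length 3


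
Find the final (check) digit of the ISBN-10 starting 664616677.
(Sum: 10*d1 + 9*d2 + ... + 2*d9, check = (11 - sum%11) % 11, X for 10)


Weighted sum: 283
283 mod 11 = 8

Check digit: 3


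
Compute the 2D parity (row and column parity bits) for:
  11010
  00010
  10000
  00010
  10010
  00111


Row parities: 111101
Column parities: 11111

Row P: 111101, Col P: 11111, Corner: 1


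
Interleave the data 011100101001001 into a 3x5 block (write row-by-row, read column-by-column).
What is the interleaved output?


Matrix:
  01110
  01010
  01001
Read columns: 000111100110001

000111100110001


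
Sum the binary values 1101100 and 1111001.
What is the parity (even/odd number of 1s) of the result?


1101100 = 108
1111001 = 121
Sum = 229 = 11100101
1s count = 5

odd parity (5 ones in 11100101)


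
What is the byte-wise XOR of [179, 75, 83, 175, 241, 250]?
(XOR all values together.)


XOR chain: 179 ^ 75 ^ 83 ^ 175 ^ 241 ^ 250 = 15

15


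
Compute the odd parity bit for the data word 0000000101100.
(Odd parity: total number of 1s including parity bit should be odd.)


Number of 1s in data: 3
Parity bit: 0

0


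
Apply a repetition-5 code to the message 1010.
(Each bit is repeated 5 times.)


Each bit -> 5 copies

11111000001111100000


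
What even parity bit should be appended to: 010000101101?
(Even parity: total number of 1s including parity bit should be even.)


Number of 1s in data: 5
Parity bit: 1

1


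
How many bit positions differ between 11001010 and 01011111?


XOR: 10010101
Count of 1s: 4

4


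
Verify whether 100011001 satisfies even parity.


Number of 1s: 4

Yes, parity is correct (4 ones)


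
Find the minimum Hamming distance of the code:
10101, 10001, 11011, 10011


Comparing all pairs, minimum distance: 1
Can detect 0 errors, correct 0 errors

1


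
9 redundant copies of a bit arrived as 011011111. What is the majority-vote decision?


Ones: 7 out of 9
Threshold: 5

1 (7/9 voted 1)


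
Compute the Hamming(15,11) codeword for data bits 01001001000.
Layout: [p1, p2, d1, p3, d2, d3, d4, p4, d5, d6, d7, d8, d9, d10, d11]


Parity bits: p1=0, p2=0, p3=0, p4=0

000010001001000


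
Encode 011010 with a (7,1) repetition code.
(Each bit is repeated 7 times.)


Each bit -> 7 copies

000000011111111111111000000011111110000000


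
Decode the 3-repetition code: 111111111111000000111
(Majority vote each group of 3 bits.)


Groups: 111, 111, 111, 111, 000, 000, 111
Majority votes: 1111001

1111001


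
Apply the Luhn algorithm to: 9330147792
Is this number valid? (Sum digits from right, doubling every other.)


Luhn sum = 47
47 mod 10 = 7

Invalid (Luhn sum mod 10 = 7)


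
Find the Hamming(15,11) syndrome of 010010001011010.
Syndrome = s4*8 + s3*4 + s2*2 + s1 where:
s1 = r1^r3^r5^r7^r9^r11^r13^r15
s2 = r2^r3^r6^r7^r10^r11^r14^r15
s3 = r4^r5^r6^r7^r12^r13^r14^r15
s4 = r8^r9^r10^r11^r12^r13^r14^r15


s1=1, s2=1, s3=1, s4=0

Syndrome = 7 (error at position 7)


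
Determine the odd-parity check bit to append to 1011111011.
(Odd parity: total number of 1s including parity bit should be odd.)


Number of 1s in data: 8
Parity bit: 1

1


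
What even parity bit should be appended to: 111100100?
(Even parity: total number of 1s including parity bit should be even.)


Number of 1s in data: 5
Parity bit: 1

1


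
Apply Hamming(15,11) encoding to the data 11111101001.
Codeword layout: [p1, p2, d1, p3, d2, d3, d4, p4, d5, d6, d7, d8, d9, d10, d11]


Parity bits: p1=1, p2=1, p3=1, p4=0

111111101101001


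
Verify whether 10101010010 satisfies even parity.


Number of 1s: 5

No, parity error (5 ones)


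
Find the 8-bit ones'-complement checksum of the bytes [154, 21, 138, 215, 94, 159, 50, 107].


Sum = 938 mod 256 = 170
Complement = 85

85


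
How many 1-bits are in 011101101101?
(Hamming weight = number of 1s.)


Counting 1s in 011101101101

8


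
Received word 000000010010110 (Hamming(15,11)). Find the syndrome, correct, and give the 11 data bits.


Syndrome = 0: no error detected

Data: 00000010110 (no errors)


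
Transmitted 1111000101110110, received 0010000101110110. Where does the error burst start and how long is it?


XOR: 1101000000000000

Burst at position 0, length 4


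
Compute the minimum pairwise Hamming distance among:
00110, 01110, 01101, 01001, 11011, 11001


Comparing all pairs, minimum distance: 1
Can detect 0 errors, correct 0 errors

1


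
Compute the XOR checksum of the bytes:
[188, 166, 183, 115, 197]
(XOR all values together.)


XOR chain: 188 ^ 166 ^ 183 ^ 115 ^ 197 = 27

27


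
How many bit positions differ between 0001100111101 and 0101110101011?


XOR: 0100010010110
Count of 1s: 5

5


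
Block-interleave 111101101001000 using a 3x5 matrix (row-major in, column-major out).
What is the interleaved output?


Matrix:
  11110
  11010
  01000
Read columns: 110111100110000

110111100110000


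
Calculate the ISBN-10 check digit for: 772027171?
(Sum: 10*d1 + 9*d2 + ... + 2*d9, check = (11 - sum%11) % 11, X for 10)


Weighted sum: 223
223 mod 11 = 3

Check digit: 8


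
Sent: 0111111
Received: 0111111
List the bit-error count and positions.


XOR: 0000000

0 errors (received matches sent)


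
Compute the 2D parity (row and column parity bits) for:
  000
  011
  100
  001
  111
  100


Row parities: 001111
Column parities: 101

Row P: 001111, Col P: 101, Corner: 0


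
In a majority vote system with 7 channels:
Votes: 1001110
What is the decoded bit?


Ones: 4 out of 7
Threshold: 4

1 (4/7 voted 1)


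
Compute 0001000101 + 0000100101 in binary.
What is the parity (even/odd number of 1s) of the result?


0001000101 = 69
0000100101 = 37
Sum = 106 = 1101010
1s count = 4

even parity (4 ones in 1101010)


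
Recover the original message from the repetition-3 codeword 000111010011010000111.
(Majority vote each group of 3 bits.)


Groups: 000, 111, 010, 011, 010, 000, 111
Majority votes: 0101001

0101001


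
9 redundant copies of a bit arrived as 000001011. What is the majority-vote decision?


Ones: 3 out of 9
Threshold: 5

0 (3/9 voted 1)


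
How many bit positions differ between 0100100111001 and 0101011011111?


XOR: 0001111100110
Count of 1s: 7

7


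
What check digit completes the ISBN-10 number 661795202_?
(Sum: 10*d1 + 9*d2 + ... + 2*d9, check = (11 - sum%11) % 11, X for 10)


Weighted sum: 262
262 mod 11 = 9

Check digit: 2


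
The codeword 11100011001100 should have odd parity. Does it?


Number of 1s: 7

Yes, parity is correct (7 ones)


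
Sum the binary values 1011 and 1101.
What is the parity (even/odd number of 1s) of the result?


1011 = 11
1101 = 13
Sum = 24 = 11000
1s count = 2

even parity (2 ones in 11000)


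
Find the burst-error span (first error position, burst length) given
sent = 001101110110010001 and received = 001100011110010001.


XOR: 000001101000000000

Burst at position 5, length 4


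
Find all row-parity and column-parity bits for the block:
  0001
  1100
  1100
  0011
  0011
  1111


Row parities: 100000
Column parities: 1110

Row P: 100000, Col P: 1110, Corner: 1


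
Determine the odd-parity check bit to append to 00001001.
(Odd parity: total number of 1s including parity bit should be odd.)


Number of 1s in data: 2
Parity bit: 1

1


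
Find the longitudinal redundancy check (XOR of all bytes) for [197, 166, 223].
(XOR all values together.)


XOR chain: 197 ^ 166 ^ 223 = 188

188


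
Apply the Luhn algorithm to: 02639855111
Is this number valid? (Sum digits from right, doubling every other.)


Luhn sum = 42
42 mod 10 = 2

Invalid (Luhn sum mod 10 = 2)


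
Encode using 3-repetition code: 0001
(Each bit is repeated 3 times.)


Each bit -> 3 copies

000000000111


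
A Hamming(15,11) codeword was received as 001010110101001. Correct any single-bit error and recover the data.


Syndrome = 0: no error detected

Data: 11010101001 (no errors)


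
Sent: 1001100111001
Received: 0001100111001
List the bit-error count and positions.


XOR: 1000000000000

1 error(s) at position(s): 0


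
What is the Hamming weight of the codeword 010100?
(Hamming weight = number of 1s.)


Counting 1s in 010100

2


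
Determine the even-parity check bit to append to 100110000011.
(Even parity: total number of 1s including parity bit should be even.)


Number of 1s in data: 5
Parity bit: 1

1


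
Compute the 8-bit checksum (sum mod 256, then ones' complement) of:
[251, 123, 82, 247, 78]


Sum = 781 mod 256 = 13
Complement = 242

242


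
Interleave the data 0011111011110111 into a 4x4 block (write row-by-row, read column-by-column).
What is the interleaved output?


Matrix:
  0011
  1110
  1111
  0111
Read columns: 0110011111111011

0110011111111011


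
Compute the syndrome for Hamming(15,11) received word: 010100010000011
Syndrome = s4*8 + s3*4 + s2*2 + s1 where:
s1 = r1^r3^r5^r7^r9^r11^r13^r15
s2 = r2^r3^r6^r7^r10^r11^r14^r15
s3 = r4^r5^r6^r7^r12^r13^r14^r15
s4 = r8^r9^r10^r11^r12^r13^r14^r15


s1=1, s2=1, s3=1, s4=1

Syndrome = 15 (error at position 15)


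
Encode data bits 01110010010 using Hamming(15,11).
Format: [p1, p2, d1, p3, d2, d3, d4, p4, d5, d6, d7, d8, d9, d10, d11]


Parity bits: p1=1, p2=0, p3=0, p4=0

100011100010010


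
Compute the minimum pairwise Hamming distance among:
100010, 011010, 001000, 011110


Comparing all pairs, minimum distance: 1
Can detect 0 errors, correct 0 errors

1


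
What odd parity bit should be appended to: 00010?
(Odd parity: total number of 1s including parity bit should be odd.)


Number of 1s in data: 1
Parity bit: 0

0


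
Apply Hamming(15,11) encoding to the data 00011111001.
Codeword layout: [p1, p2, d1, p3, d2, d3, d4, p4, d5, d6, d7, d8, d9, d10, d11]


Parity bits: p1=0, p2=0, p3=1, p4=1

000100111111001


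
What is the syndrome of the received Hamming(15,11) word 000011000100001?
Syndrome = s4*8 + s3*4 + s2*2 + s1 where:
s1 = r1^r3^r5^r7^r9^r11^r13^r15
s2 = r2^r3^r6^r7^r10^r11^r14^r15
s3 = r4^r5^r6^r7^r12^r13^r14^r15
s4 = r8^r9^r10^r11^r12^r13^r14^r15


s1=0, s2=1, s3=1, s4=0

Syndrome = 6 (error at position 6)


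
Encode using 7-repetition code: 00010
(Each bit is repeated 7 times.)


Each bit -> 7 copies

00000000000000000000011111110000000


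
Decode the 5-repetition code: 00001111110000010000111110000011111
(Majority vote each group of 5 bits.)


Groups: 00001, 11111, 00000, 10000, 11111, 00000, 11111
Majority votes: 0100101

0100101


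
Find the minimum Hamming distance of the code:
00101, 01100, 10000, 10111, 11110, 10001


Comparing all pairs, minimum distance: 1
Can detect 0 errors, correct 0 errors

1


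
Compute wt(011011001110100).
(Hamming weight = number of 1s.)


Counting 1s in 011011001110100

8


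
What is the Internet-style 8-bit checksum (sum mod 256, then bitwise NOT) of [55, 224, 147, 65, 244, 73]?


Sum = 808 mod 256 = 40
Complement = 215

215


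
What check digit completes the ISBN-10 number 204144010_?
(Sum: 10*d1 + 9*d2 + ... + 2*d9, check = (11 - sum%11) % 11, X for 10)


Weighted sum: 106
106 mod 11 = 7

Check digit: 4


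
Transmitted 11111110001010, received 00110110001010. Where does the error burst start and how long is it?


XOR: 11001000000000

Burst at position 0, length 5


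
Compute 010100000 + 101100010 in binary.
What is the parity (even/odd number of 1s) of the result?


010100000 = 160
101100010 = 354
Sum = 514 = 1000000010
1s count = 2

even parity (2 ones in 1000000010)


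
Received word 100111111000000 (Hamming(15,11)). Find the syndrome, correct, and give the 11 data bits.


Syndrome = 0: no error detected

Data: 01111000000 (no errors)


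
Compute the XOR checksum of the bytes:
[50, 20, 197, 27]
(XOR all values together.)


XOR chain: 50 ^ 20 ^ 197 ^ 27 = 248

248


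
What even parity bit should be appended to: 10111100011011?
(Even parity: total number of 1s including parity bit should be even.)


Number of 1s in data: 9
Parity bit: 1

1


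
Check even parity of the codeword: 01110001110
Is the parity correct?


Number of 1s: 6

Yes, parity is correct (6 ones)


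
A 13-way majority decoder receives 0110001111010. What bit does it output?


Ones: 7 out of 13
Threshold: 7

1 (7/13 voted 1)


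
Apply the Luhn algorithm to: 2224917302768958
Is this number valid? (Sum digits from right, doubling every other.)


Luhn sum = 70
70 mod 10 = 0

Valid (Luhn sum mod 10 = 0)


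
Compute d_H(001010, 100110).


XOR: 101100
Count of 1s: 3

3


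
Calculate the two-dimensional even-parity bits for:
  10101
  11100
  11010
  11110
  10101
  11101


Row parities: 111010
Column parities: 00101

Row P: 111010, Col P: 00101, Corner: 0


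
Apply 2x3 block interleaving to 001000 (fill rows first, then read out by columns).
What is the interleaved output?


Matrix:
  001
  000
Read columns: 000010

000010


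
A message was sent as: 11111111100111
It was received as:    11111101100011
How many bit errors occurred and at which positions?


XOR: 00000010000100

2 error(s) at position(s): 6, 11


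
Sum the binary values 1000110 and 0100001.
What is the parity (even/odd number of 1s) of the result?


1000110 = 70
0100001 = 33
Sum = 103 = 1100111
1s count = 5

odd parity (5 ones in 1100111)


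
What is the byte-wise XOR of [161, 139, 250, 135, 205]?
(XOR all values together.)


XOR chain: 161 ^ 139 ^ 250 ^ 135 ^ 205 = 154

154


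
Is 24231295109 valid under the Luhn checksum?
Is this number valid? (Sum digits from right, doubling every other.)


Luhn sum = 43
43 mod 10 = 3

Invalid (Luhn sum mod 10 = 3)


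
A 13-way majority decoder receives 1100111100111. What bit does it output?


Ones: 9 out of 13
Threshold: 7

1 (9/13 voted 1)


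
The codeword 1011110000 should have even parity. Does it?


Number of 1s: 5

No, parity error (5 ones)


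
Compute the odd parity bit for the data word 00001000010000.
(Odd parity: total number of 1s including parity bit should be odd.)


Number of 1s in data: 2
Parity bit: 1

1


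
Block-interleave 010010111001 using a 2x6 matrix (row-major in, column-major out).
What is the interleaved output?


Matrix:
  010010
  111001
Read columns: 011101001001

011101001001


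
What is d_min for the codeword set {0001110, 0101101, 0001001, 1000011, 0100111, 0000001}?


Comparing all pairs, minimum distance: 1
Can detect 0 errors, correct 0 errors

1


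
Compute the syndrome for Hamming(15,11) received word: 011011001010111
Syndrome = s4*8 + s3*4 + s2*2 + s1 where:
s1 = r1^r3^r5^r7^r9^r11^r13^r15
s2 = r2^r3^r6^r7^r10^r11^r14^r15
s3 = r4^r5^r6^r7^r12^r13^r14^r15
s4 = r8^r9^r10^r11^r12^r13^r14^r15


s1=0, s2=0, s3=1, s4=1

Syndrome = 12 (error at position 12)


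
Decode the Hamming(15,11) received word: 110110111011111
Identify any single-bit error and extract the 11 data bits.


Syndrome = 15: error at position 15

Data: 01011011110 (corrected bit 15)


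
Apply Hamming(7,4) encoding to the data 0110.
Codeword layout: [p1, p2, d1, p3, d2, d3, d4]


Parity bits: p1=1, p2=1, p3=0

1100110


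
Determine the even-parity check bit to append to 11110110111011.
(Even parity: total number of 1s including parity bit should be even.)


Number of 1s in data: 11
Parity bit: 1

1


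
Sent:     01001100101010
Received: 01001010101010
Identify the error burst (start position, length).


XOR: 00000110000000

Burst at position 5, length 2


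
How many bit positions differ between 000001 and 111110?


XOR: 111111
Count of 1s: 6

6


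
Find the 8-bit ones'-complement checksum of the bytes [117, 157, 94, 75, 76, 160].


Sum = 679 mod 256 = 167
Complement = 88

88


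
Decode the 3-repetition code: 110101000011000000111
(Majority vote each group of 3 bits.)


Groups: 110, 101, 000, 011, 000, 000, 111
Majority votes: 1101001

1101001


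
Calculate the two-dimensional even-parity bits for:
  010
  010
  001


Row parities: 111
Column parities: 001

Row P: 111, Col P: 001, Corner: 1


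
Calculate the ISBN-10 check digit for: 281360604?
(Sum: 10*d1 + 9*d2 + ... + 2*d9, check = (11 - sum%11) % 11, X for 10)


Weighted sum: 189
189 mod 11 = 2

Check digit: 9


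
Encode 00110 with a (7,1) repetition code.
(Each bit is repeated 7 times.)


Each bit -> 7 copies

00000000000000111111111111110000000


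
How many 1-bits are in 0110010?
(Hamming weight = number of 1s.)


Counting 1s in 0110010

3


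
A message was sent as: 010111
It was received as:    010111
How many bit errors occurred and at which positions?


XOR: 000000

0 errors (received matches sent)


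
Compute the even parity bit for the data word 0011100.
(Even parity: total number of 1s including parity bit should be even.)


Number of 1s in data: 3
Parity bit: 1

1


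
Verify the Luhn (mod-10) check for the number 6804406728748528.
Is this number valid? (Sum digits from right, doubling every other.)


Luhn sum = 78
78 mod 10 = 8

Invalid (Luhn sum mod 10 = 8)


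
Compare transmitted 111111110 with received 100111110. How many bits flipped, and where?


XOR: 011000000

2 error(s) at position(s): 1, 2


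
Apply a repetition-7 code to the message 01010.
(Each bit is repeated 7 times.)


Each bit -> 7 copies

00000001111111000000011111110000000


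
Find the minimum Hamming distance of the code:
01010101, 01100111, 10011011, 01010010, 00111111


Comparing all pairs, minimum distance: 3
Can detect 2 errors, correct 1 errors

3


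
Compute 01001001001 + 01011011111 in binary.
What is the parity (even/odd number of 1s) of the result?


01001001001 = 585
01011011111 = 735
Sum = 1320 = 10100101000
1s count = 4

even parity (4 ones in 10100101000)
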